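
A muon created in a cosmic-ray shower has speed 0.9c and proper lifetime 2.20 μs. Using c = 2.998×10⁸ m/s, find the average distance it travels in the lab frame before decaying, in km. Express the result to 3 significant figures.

With β = 0.9, γ = 1/√(1 − 0.9²) = 1/√0.19 = 2.2942.
Lab-frame lifetime: Δt = γτ = 2.2942 × 2.20 μs = 5.0472 μs.
Distance: d = vΔt = 0.9 × 2.998×10⁸ m/s × 5.0472×10^-6 s = 1360 m = 1.36 km.

1.36 km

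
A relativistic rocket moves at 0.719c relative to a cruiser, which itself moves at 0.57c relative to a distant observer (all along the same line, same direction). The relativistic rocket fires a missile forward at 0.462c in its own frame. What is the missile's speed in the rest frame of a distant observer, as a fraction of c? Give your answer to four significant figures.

0.9676c

Compose velocities in two stages. Stage 1 (into S'): u₁ = (0.462+0.719)/(1+0.462×0.719) = 0.88652.
Stage 2 (into S): u = (0.88652+0.57)/(1+0.88652×0.57) = 0.96758, so the speed is 0.9676c.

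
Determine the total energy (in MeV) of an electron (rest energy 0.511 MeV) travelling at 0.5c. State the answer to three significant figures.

0.590 MeV

γ = 1/√(1 − β²) = 1/√(1 − 0.25) = 1/√0.75 = 1/0.866025 = 1.1547.
Total energy: E = γmc² = 1.1547 × 0.511 MeV = 0.590 MeV.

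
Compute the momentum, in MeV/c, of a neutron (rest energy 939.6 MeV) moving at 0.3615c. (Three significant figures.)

With β = 0.3615, γ = 1/√(1 − 0.3615²) = 1/√0.86931775 = 1.0725.
Momentum: p = γβ·mc = 1.0725 × 0.3615 × 939.6 MeV/c = 364 MeV/c.

364 MeV/c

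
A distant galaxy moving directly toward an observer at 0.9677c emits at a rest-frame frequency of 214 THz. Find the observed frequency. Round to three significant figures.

Relativistic Doppler (source moving toward): f_obs = f_src · √((1+β)/(1−β)).
With β = 0.9677: factor = √(1.9677/0.0323) = 7.8051.
f_obs = 214 × 7.8051 = 1670 THz.

1670 THz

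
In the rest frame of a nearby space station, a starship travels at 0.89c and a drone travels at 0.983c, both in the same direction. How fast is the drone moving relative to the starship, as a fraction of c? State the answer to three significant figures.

Transform to the starship's frame: u' = (u − v)/(1 − uv/c²).
u' = (0.983 − 0.89)/(1 − 0.983×0.89) = 0.093/0.12513 = 0.74323.
Speed in the starship's frame: 0.743c (in the same direction).

0.743c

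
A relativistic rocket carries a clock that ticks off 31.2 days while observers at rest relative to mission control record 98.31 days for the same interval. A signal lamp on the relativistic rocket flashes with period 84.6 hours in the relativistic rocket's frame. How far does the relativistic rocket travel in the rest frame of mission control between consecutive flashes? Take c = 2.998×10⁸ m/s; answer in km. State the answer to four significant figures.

2.728×10^11 km

γ = Δt/Δτ = 98.31/31.2 = 3.15096.
β = √(1 − 1/γ²) = 0.9483. Lab-frame period = γτ = 3.15096×84.6 hours = 266.57 hours. Distance = βc × γτ = 0.9483 × 2.998×10⁸ m/s × 959652 s = 2.7283×10^14 m = 2.728×10^11 km.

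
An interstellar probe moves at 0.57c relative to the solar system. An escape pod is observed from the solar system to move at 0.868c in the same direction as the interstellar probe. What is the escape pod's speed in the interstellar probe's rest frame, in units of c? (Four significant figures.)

0.5898c

Transform to the interstellar probe's frame: u' = (u − v)/(1 − uv/c²).
u' = (0.868 − 0.57)/(1 − 0.868×0.57) = 0.298/0.50524 = 0.58982.
Speed in the interstellar probe's frame: 0.5898c (in the same direction).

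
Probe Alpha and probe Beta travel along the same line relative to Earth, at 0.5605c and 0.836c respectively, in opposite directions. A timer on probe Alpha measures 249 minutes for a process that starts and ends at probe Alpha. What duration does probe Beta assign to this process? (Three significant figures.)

Transform probe Alpha's velocity into probe Beta's frame: (0.5605 + 0.836)/(1 + 0.5605·0.836) = 1.3965/1.468578, so the relative speed is 0.95092c.
At |u| = 0.95092c, γ = (1 − 0.904249)^(−1/2) = 3.2317.
The clock on probe Alpha records proper time, so probe Beta measures Δt = γΔτ = 3.2317 × 249 = 805 minutes.

805 minutes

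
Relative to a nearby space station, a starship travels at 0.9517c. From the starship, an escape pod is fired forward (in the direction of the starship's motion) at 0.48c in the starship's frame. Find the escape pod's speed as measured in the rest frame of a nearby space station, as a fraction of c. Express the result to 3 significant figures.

Relativistic velocity addition: u = (u' + v)/(1 + u'v/c²), with u' = 0.48c and v = 0.9517c.
Numerator: 0.48 + 0.9517 = 1.4317. Denominator: 1 + (0.48)(0.9517) = 1.456816.
u = 1.4317/1.456816 = 0.98276, so the speed is 0.983c.

0.983c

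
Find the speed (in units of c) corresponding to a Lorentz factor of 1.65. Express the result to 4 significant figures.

β = √(1 − 1/γ²) = √(1 − 1/2.7225) = √0.632691 = 0.7954.

0.7954c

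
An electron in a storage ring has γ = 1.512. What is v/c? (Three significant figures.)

β = √(1 − 1/γ²) = √(1 − 1/2.286144) = √0.562582 = 0.750.

0.750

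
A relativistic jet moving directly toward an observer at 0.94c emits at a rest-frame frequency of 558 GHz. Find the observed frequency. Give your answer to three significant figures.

Relativistic Doppler (source moving toward): f_obs = f_src · √((1+β)/(1−β)).
With β = 0.94: factor = √(1.94/0.06) = 5.6862.
f_obs = 558 × 5.6862 = 3170 GHz.

3170 GHz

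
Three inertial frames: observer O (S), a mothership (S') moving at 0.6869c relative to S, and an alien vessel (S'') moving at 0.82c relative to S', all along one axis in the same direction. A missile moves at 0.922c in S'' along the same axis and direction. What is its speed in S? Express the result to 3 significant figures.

First combine the missile and alien vessel (S''→S'): u₁ = (0.922 + 0.82)/(1 + 0.922×0.82) = 1.742/1.75604 = 0.992.
Then combine with the mothership (S'→S): u = (0.992 + 0.6869)/(1 + 0.992×0.6869) = 1.6789/1.6814048 = 0.99851.

0.999c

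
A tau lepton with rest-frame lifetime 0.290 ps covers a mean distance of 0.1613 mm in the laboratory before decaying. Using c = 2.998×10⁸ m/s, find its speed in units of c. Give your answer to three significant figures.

0.880c

Lab distance = (lab lifetime)·v = γτ·βc, so βγ = d/(cτ) = 1.613×10^-4/(2.998×10⁸ × 2.900×10^-13) = 1.8553.
With βγ = 1.8553: γ² = 1 + (βγ)² = 4.44214, and β = (βγ)/γ = 1.8553/2.10764 = 0.880.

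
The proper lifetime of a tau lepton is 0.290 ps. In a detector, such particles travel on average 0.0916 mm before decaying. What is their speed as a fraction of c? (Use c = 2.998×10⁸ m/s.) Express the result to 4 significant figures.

Lab distance = (lab lifetime)·v = γτ·βc, so βγ = d/(cτ) = 9.160×10^-5/(2.998×10⁸ × 2.900×10^-13) = 1.0536.
With βγ = 1.0536: γ² = 1 + (βγ)² = 2.11007, and β = (βγ)/γ = 1.0536/1.45261 = 0.7253.

0.7253c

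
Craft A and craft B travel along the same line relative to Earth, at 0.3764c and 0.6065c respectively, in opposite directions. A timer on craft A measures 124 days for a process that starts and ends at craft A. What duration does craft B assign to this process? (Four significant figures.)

The velocity of craft A relative to craft B is (0.3764 + 0.6065)c / (1 + 0.3764×0.6065) = 0.80022c; relative speed 0.80022c.
At |u| = 0.80022c, γ = (1 − 0.640352)^(−1/2) = 1.6675.
Craft A's interval is proper; time dilation gives Δt_B = γΔτ = 1.6675 × 124 days = 206.8 days.

206.8 days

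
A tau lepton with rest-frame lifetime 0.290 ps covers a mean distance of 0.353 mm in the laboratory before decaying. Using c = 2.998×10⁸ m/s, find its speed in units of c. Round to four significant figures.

0.9710c

Lab distance = (lab lifetime)·v = γτ·βc, so βγ = d/(cτ) = 3.530×10^-4/(2.998×10⁸ × 2.900×10^-13) = 4.0602.
With βγ = 4.0602: γ² = 1 + (βγ)² = 17.4852, and β = (βγ)/γ = 4.0602/4.18153 = 0.9710.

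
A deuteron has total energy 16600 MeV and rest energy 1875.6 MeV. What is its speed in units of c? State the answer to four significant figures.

0.9936c

Total energy E = γmc² gives γ = 16600/1875.6 = 8.8505.
Hence β = √(1 − 1/γ²) = √(1 − 0.0127663) = √0.9872337 = 0.9936.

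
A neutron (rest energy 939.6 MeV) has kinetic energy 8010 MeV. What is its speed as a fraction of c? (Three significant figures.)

0.994c

γ = 1 + K/(mc²) = 1 + 8010/939.6 = 9.5249.
β = √(1 − 1/γ²) = √(1 − 0.0110225) = √0.9889775 = 0.994.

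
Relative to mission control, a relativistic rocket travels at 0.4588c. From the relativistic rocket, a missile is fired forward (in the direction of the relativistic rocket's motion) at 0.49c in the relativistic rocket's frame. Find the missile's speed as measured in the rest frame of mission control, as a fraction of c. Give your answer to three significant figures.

In units of c, u = (u' + v)/(1 + u'v) with u' = 0.49 and v = 0.4588.
Numerator: 0.49 + 0.4588 = 0.9488. Denominator: 1 + (0.49)(0.4588) = 1.224812.
u = 0.9488/1.224812 = 0.77465, so the speed is 0.775c.

0.775c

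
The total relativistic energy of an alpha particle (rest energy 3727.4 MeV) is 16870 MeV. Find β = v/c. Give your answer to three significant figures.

0.975

Total energy E = γmc² gives γ = 16870/3727.4 = 4.5259.
Hence β = √(1 − 1/γ²) = √(1 − 0.0488191) = √0.9511809 = 0.975.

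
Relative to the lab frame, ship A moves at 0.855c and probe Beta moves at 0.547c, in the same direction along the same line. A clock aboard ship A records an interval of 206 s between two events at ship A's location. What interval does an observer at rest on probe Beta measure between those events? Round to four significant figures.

Transform ship A's velocity into probe Beta's frame: (0.855 − 0.547)/(1 − 0.855·0.547) = 0.308/0.532315, so the relative speed is 0.5786c.
γ for this relative speed: γ = 1/√(1 − 0.334778) = 1.2261.
The clock on ship A records proper time, so probe Beta measures Δt = γΔτ = 1.2261 × 206 = 252.6 s.

252.6 s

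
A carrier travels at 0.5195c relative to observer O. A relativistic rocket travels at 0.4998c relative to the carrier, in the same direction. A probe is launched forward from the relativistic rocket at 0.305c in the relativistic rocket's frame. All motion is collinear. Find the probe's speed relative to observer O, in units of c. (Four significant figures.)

Compose velocities in two stages. Stage 1 (into S'): u₁ = (0.305+0.4998)/(1+0.305×0.4998) = 0.69834.
Stage 2 (into S): u = (0.69834+0.5195)/(1+0.69834×0.5195) = 0.89364, so the speed is 0.8936c.

0.8936c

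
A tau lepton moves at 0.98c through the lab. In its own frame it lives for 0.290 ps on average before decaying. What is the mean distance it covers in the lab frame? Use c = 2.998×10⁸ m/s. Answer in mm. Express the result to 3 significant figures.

0.428 mm

γ = 1/√(1 − β²) = 1/√(1 − 0.9604) = 1/√0.0396 = 1/0.198997 = 5.0252.
Lab-frame lifetime: Δt = γτ = 5.0252 × 0.290 ps = 1.4573 ps.
Distance: d = vΔt = 0.98 × 2.998×10⁸ m/s × 1.4573×10^-12 s = 4.28×10^-4 m = 0.428 mm.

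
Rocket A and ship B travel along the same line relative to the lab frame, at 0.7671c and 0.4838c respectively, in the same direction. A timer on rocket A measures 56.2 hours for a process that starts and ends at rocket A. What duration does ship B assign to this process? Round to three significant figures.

62.9 hours

The velocity of rocket A relative to ship B is (0.7671 − 0.4838)c / (1 − 0.7671×0.4838) = 0.45049c; relative speed 0.45049c.
At |u| = 0.45049c, γ = (1 − 0.202941)^(−1/2) = 1.1201.
Rocket A's interval is proper; time dilation gives Δt_B = γΔτ = 1.1201 × 56.2 hours = 62.9 hours.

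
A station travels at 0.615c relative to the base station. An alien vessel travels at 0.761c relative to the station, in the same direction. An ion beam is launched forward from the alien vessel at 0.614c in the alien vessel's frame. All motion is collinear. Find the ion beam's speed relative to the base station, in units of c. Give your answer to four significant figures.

Compose velocities in two stages. Stage 1 (into S'): u₁ = (0.614+0.761)/(1+0.614×0.761) = 0.93712.
Stage 2 (into S): u = (0.93712+0.615)/(1+0.93712×0.615) = 0.98464, so the speed is 0.9846c.

0.9846c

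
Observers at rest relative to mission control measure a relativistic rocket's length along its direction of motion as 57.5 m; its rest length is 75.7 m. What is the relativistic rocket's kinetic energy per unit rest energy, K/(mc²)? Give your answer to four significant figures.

0.3165

γ = L₀/L = 75.7/57.5 = 1.31652.
K/(mc²) = γ − 1 = 1.31652 − 1 = 0.3165.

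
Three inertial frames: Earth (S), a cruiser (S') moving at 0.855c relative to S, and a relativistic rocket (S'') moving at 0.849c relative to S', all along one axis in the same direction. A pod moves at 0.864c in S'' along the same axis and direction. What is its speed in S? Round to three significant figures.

Apply u = (u'+v)/(1+u'v) twice. Pod in the cruiser frame: (0.864+0.849)/(1+0.864·0.849) = 1.713/1.733536 = 0.98815c.
That velocity, transformed to the rest frame of Earth: (0.98815+0.855)/(1+0.98815·0.855) = 1.84315/1.84486825 = 0.99907c.

0.999c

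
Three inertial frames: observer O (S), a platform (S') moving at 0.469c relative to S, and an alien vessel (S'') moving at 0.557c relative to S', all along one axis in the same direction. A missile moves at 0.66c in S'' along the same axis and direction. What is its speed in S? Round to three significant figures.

Apply u = (u'+v)/(1+u'v) twice. Missile in the platform frame: (0.66+0.557)/(1+0.66·0.557) = 1.217/1.36762 = 0.88987c.
That velocity, transformed to the rest frame of observer O: (0.88987+0.469)/(1+0.88987·0.469) = 1.35887/1.41734903 = 0.95874c.

0.959c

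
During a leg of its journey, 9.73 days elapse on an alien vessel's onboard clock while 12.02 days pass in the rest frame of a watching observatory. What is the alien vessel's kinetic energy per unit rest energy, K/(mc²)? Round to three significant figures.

From Δt = γΔτ: γ = 12.02/9.73 = 1.23535.
K/(mc²) = γ − 1 = 1.23535 − 1 = 0.235.

0.235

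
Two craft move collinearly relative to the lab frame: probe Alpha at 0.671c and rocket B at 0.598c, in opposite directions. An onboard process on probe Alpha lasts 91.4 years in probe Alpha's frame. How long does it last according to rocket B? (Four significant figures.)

215.5 years

Transform probe Alpha's velocity into rocket B's frame: (0.671 + 0.598)/(1 + 0.671·0.598) = 1.269/1.401258, so the relative speed is 0.90561c.
γ for this relative speed: γ = 1/√(1 − 0.820129) = 2.3579.
The clock on probe Alpha records proper time, so rocket B measures Δt = γΔτ = 2.3579 × 91.4 = 215.5 years.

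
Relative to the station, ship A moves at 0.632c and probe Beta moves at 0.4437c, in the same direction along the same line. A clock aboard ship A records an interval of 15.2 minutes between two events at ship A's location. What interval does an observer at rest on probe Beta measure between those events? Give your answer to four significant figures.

Speed of ship A in probe Beta's frame: u = (v_A − v_B)/(1 − v_A v_B/c²) = (0.632 − 0.4437)/(1 − 0.632×0.4437) = 0.1883/0.7195816 = 0.26168; |u| = 0.26168c.
γ for this relative speed: γ = 1/√(1 − 0.0684764) = 1.0361.
Ship A's interval is proper; time dilation gives Δt_B = γΔτ = 1.0361 × 15.2 minutes = 15.75 minutes.

15.75 minutes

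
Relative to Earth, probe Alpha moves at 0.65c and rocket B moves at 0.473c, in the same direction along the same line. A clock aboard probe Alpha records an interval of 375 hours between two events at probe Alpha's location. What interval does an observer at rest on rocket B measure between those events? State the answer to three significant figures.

388 hours

Transform probe Alpha's velocity into rocket B's frame: (0.65 − 0.473)/(1 − 0.65·0.473) = 0.177/0.69255, so the relative speed is 0.25558c.
At |u| = 0.25558c, γ = (1 − 0.0653211)^(−1/2) = 1.0344.
The clock on probe Alpha records proper time, so rocket B measures Δt = γΔτ = 1.0344 × 375 = 388 hours.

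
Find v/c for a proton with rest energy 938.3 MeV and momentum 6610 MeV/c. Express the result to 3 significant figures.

βγ = pc/(mc²) = 6610/938.3 = 7.0447.
Since γ² = 1 + (βγ)² = 50.6278, γ = √50.6278 = 7.11532, and β = (βγ)/γ = 7.0447/7.11532 = 0.990.

0.990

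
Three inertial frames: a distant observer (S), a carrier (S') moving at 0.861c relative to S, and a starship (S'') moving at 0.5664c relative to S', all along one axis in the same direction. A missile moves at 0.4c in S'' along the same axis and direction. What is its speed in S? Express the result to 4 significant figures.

First combine the missile and starship (S''→S'): u₁ = (0.4 + 0.5664)/(1 + 0.4×0.5664) = 0.9664/1.22656 = 0.78789.
Then combine with the carrier (S'→S): u = (0.78789 + 0.861)/(1 + 0.78789×0.861) = 1.64889/1.67837329 = 0.98243.

0.9824c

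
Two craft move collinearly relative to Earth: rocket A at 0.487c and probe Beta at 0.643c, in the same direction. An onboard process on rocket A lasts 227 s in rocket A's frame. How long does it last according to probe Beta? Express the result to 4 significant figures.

The velocity of rocket A relative to probe Beta is (0.487 − 0.643)c / (1 − 0.487×0.643) = −0.22712c; relative speed 0.22712c.
At |u| = 0.22712c, γ = (1 − 0.0515835)^(−1/2) = 1.0268.
The clock on rocket A records proper time, so probe Beta measures Δt = γΔτ = 1.0268 × 227 = 233.1 s.

233.1 s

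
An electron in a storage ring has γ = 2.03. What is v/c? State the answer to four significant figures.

β = √(1 − 1/γ²) = √(1 − 1/4.1209) = √0.757335 = 0.8702.

0.8702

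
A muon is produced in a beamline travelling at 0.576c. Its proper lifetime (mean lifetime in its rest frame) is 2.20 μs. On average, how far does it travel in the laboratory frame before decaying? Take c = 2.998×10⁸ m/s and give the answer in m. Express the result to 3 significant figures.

465 m

β² = 0.331776, so γ = 1/√0.668224 = 1.2233.
Lab-frame lifetime: Δt = γτ = 1.2233 × 2.20 μs = 2.6913 μs.
Distance: d = vΔt = 0.576 × 2.998×10⁸ m/s × 2.6913×10^-6 s = 465 m.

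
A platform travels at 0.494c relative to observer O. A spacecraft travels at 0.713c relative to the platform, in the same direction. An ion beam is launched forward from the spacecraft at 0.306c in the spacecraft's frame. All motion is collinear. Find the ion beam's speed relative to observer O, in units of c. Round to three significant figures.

0.941c

Compose velocities in two stages. Stage 1 (into S'): u₁ = (0.306+0.713)/(1+0.306×0.713) = 0.8365.
Stage 2 (into S): u = (0.8365+0.494)/(1+0.8365×0.494) = 0.94146, so the speed is 0.941c.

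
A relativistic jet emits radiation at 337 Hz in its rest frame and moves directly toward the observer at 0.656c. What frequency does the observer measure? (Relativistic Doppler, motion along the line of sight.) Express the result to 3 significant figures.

Relativistic Doppler (source moving toward): f_obs = f_src · √((1+β)/(1−β)).
With β = 0.656: factor = √(1.656/0.344) = 2.1941.
f_obs = 337 × 2.1941 = 739 Hz.

739 Hz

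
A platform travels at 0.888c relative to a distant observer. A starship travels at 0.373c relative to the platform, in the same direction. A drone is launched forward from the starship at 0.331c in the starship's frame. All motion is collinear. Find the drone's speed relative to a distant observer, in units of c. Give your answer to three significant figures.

0.973c

Compose velocities in two stages. Stage 1 (into S'): u₁ = (0.331+0.373)/(1+0.331×0.373) = 0.62663.
Stage 2 (into S): u = (0.62663+0.888)/(1+0.62663×0.888) = 0.97313, so the speed is 0.973c.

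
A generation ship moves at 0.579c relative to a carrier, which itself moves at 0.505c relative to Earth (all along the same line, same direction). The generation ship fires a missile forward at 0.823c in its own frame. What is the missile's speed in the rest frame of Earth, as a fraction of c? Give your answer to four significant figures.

Apply u = (u'+v)/(1+u'v) twice. Missile in the carrier frame: (0.823+0.579)/(1+0.823·0.579) = 1.402/1.476517 = 0.94953c.
That velocity, transformed to the rest frame of Earth: (0.94953+0.505)/(1+0.94953·0.505) = 1.45453/1.47951265 = 0.98311c.

0.9831c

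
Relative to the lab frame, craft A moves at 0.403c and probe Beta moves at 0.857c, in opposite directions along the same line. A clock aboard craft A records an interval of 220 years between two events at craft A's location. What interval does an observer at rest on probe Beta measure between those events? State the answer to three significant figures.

Speed of craft A in probe Beta's frame: u = (v_A + v_B)/(1 + v_A v_B/c²) = (0.403 + 0.857)/(1 + 0.403×0.857) = 1.26/1.345371 = 0.93654; |u| = 0.93654c.
γ for this relative speed: γ = 1/√(1 − 0.877107) = 2.8526.
Craft A's interval is proper; time dilation gives Δt_B = γΔτ = 2.8526 × 220 years = 628 years.

628 years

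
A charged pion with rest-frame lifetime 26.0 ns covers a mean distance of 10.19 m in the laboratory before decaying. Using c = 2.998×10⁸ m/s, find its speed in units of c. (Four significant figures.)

0.7943c

Lab distance = (lab lifetime)·v = γτ·βc, so βγ = d/(cτ) = 10.19/(2.998×10⁸ × 2.600×10^-8) = 1.3073.
With βγ = 1.3073: γ² = 1 + (βγ)² = 2.70903, and β = (βγ)/γ = 1.3073/1.64591 = 0.7943.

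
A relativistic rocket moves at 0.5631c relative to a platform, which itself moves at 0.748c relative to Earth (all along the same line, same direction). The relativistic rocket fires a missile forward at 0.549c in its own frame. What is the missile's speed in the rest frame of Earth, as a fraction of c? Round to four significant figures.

0.9768c

Compose velocities in two stages. Stage 1 (into S'): u₁ = (0.549+0.5631)/(1+0.549×0.5631) = 0.84949.
Stage 2 (into S): u = (0.84949+0.748)/(1+0.84949×0.748) = 0.97681, so the speed is 0.9768c.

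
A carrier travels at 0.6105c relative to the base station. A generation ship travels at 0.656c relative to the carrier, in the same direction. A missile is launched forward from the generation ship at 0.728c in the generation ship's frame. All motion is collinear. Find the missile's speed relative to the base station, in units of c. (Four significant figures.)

First combine the missile and generation ship (S''→S'): u₁ = (0.728 + 0.656)/(1 + 0.728×0.656) = 1.384/1.477568 = 0.93667.
Then combine with the carrier (S'→S): u = (0.93667 + 0.6105)/(1 + 0.93667×0.6105) = 1.54717/1.571837035 = 0.98431.

0.9843c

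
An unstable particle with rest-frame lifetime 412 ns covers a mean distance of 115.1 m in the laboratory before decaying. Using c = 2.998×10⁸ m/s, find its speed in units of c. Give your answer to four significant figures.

0.6817c

d = βγcτ ⇒ βγ = d/(cτ) = 115.1 m / (123.5176 m) = 0.93185.
β = (βγ)/√(1+(βγ)²) = 0.93185/√1.868344 = 0.6817.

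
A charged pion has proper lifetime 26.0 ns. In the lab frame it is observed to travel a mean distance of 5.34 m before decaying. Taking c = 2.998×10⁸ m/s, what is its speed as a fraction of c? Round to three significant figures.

Lab distance = (lab lifetime)·v = γτ·βc, so βγ = d/(cτ) = 5.340/(2.998×10⁸ × 2.600×10^-8) = 0.68507.
With βγ = 0.68507: γ² = 1 + (βγ)² = 1.469321, and β = (βγ)/γ = 0.68507/1.21216 = 0.565.

0.565c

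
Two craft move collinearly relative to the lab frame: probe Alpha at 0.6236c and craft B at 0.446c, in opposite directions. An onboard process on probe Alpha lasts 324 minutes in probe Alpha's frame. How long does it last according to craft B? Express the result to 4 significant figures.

591.9 minutes

Transform probe Alpha's velocity into craft B's frame: (0.6236 + 0.446)/(1 + 0.6236·0.446) = 1.0696/1.2781256, so the relative speed is 0.83685c.
At |u| = 0.83685c, γ = (1 − 0.700318)^(−1/2) = 1.8267.
The clock on probe Alpha records proper time, so craft B measures Δt = γΔτ = 1.8267 × 324 = 591.9 minutes.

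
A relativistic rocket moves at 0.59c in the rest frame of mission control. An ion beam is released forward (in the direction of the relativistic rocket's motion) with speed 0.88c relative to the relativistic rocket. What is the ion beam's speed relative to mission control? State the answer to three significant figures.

Relativistic velocity addition: u = (u' + v)/(1 + u'v/c²), with u' = 0.88c and v = 0.59c.
Numerator: 0.88 + 0.59 = 1.47. Denominator: 1 + (0.88)(0.59) = 1.5192.
u = 1.47/1.5192 = 0.96761, so the speed is 0.968c.

0.968c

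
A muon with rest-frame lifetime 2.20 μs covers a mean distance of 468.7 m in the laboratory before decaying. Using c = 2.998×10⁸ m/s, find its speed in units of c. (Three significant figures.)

0.579c

d = βγcτ ⇒ βγ = d/(cτ) = 468.7 m / (659.56 m) = 0.71063.
β = (βγ)/√(1+(βγ)²) = 0.71063/√1.504995 = 0.579.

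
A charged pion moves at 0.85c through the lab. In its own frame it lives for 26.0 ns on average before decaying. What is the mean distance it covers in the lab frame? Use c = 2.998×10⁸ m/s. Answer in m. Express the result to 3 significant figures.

12.6 m

β² = 0.7225, so γ = 1/√0.2775 = 1.8983.
Lab-frame lifetime: Δt = γτ = 1.8983 × 26.0 ns = 49.356 ns.
Distance: d = vΔt = 0.85 × 2.998×10⁸ m/s × 4.9356×10^-8 s = 12.6 m.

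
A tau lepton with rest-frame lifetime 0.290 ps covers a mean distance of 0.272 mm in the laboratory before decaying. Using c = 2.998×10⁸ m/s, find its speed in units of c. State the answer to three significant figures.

Lab distance = (lab lifetime)·v = γτ·βc, so βγ = d/(cτ) = 2.720×10^-4/(2.998×10⁸ × 2.900×10^-13) = 3.1285.
With βγ = 3.1285: γ² = 1 + (βγ)² = 10.78751, and β = (βγ)/γ = 3.1285/3.28443 = 0.953.

0.953c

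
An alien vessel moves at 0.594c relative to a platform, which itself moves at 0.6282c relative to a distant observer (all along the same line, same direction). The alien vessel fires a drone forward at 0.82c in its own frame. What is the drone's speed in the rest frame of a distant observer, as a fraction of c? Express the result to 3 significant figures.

0.989c

Compose velocities in two stages. Stage 1 (into S'): u₁ = (0.82+0.594)/(1+0.82×0.594) = 0.95086.
Stage 2 (into S): u = (0.95086+0.6282)/(1+0.95086×0.6282) = 0.98856, so the speed is 0.989c.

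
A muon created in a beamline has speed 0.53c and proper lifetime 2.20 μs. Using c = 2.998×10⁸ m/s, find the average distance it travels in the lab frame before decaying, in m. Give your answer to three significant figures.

Lorentz factor: γ = (1 − 0.2809)^(−1/2) = 1.1792.
Lab-frame lifetime: Δt = γτ = 1.1792 × 2.20 μs = 2.5942 μs.
Distance: d = vΔt = 0.53 × 2.998×10⁸ m/s × 2.5942×10^-6 s = 412 m.

412 m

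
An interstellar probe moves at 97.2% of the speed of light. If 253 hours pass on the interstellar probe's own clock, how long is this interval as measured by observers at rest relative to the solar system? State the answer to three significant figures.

1080 hours

With β = 0.972, γ = 1/√(1 − 0.972²) = 1/√0.055216 = 4.2557.
The onboard clock measures proper time, so the interval in the rest frame of the solar system is dilated: Δt = γ·Δτ = 4.2557 × 253 hours = 1080 hours.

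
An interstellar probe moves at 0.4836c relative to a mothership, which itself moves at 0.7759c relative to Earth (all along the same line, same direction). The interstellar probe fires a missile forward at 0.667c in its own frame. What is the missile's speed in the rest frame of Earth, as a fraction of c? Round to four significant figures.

Compose velocities in two stages. Stage 1 (into S'): u₁ = (0.667+0.4836)/(1+0.667×0.4836) = 0.86998.
Stage 2 (into S): u = (0.86998+0.7759)/(1+0.86998×0.7759) = 0.9826, so the speed is 0.9826c.

0.9826c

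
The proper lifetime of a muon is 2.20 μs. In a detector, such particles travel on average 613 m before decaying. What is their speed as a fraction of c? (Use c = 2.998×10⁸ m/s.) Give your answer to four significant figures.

0.6808c

Lab distance = (lab lifetime)·v = γτ·βc, so βγ = d/(cτ) = 613.0/(2.998×10⁸ × 2.200×10^-6) = 0.92941.
With βγ = 0.92941: γ² = 1 + (βγ)² = 1.863803, and β = (βγ)/γ = 0.92941/1.36521 = 0.6808.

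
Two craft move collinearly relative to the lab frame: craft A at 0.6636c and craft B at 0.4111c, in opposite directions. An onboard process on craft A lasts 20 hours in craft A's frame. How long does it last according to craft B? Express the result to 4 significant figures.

37.33 hours

The velocity of craft A relative to craft B is (0.6636 + 0.4111)c / (1 + 0.6636×0.4111) = 0.84435c; relative speed 0.84435c.
At |u| = 0.84435c, γ = (1 − 0.712927)^(−1/2) = 1.8664.
The clock on craft A records proper time, so craft B measures Δt = γΔτ = 1.8664 × 20 = 37.33 hours.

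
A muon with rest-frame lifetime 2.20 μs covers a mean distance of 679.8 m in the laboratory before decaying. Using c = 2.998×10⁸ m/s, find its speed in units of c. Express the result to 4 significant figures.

0.7177c

Lab distance = (lab lifetime)·v = γτ·βc, so βγ = d/(cτ) = 679.8/(2.998×10⁸ × 2.200×10^-6) = 1.0307.
With βγ = 1.0307: γ² = 1 + (βγ)² = 2.06234, and β = (βγ)/γ = 1.0307/1.43608 = 0.7177.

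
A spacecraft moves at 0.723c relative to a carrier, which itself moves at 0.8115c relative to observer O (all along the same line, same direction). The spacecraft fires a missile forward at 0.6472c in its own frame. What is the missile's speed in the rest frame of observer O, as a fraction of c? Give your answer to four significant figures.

First combine the missile and spacecraft (S''→S'): u₁ = (0.6472 + 0.723)/(1 + 0.6472×0.723) = 1.3702/1.4679256 = 0.93343.
Then combine with the carrier (S'→S): u = (0.93343 + 0.8115)/(1 + 0.93343×0.8115) = 1.74493/1.757478445 = 0.99286.

0.9929c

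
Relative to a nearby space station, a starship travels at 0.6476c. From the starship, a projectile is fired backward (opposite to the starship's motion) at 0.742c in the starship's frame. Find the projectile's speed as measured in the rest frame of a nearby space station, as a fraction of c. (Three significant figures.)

In units of c, u = (u' + v)/(1 + u'v) with u' = −0.742 and v = 0.6476.
Numerator: −0.742 + 0.6476 = −0.0944. Denominator: 1 + (−0.742)(0.6476) = 0.5194808.
u = −0.0944/0.5194808 = −0.18172, so the speed is 0.182c.

0.182c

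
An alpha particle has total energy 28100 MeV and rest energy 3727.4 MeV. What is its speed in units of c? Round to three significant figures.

Total energy E = γmc² gives γ = 28100/3727.4 = 7.5388.
Hence β = √(1 − 1/γ²) = √(1 − 0.0175953) = √0.9824047 = 0.991.

0.991c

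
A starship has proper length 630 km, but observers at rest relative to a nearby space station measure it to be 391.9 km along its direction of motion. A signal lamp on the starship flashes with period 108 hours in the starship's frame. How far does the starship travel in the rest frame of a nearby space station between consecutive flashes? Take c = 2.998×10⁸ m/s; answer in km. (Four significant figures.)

1.467×10^11 km

γ = L₀/L = 630/391.9 = 1.60755.
β = √(1 − 1/γ²) = 0.78297. Lab-frame period = γτ = 1.60755×108 hours = 173.62 hours. Distance = βc × γτ = 0.78297 × 2.998×10⁸ m/s × 625032 s = 1.4672×10^14 m = 1.467×10^11 km.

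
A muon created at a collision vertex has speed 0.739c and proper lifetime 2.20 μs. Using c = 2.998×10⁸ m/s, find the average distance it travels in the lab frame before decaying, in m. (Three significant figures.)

723 m

β² = 0.546121, so γ = 1/√0.453879 = 1.4843.
Lab-frame lifetime: Δt = γτ = 1.4843 × 2.20 μs = 3.2655 μs.
Distance: d = vΔt = 0.739 × 2.998×10⁸ m/s × 3.2655×10^-6 s = 723 m.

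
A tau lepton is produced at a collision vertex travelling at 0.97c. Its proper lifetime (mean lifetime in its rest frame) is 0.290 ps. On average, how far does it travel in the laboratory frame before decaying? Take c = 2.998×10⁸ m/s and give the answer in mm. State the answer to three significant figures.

0.347 mm

Lorentz factor: γ = (1 − 0.9409)^(−1/2) = 4.1135.
Lab-frame lifetime: Δt = γτ = 4.1135 × 0.290 ps = 1.1929 ps.
Distance: d = vΔt = 0.97 × 2.998×10⁸ m/s × 1.1929×10^-12 s = 3.47×10^-4 m = 0.347 mm.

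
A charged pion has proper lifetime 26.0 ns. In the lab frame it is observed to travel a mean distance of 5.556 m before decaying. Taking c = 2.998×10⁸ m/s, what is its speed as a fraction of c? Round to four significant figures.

Let x = d/(cτ) = 5.556 m / (2.998×10⁸ m/s × 2.600×10^-8 s) = 0.71278. Since d = βγcτ, x = βγ = β/√(1−β²).
Solving: β² = x²/(1+x²) = 0.508055/1.508055 = 0.336894, so β = 0.5804.

0.5804c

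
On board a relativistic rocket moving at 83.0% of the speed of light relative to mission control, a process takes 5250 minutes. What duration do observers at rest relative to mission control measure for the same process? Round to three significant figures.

γ = 1/√(1 − β²) = 1/√(1 − 0.6889) = 1/√0.3111 = 1/0.557763 = 1.7929.
The onboard clock measures proper time, so the interval in the rest frame of mission control is dilated: Δt = γ·Δτ = 1.7929 × 5250 minutes = 9410 minutes.

9410 minutes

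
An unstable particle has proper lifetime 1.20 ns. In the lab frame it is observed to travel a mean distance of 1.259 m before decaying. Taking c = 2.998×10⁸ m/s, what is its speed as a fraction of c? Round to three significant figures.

0.962c

d = βγcτ ⇒ βγ = d/(cτ) = 1.259 m / (0.35976 m) = 3.4996.
β = (βγ)/√(1+(βγ)²) = 3.4996/√13.2472 = 0.962.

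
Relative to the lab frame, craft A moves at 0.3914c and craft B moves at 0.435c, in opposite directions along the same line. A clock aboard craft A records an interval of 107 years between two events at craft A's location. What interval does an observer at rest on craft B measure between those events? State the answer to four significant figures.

151.1 years

Transform craft A's velocity into craft B's frame: (0.3914 + 0.435)/(1 + 0.3914·0.435) = 0.8264/1.170259, so the relative speed is 0.70617c.
γ for this relative speed: γ = 1/√(1 − 0.498676) = 1.4123.
The clock on craft A records proper time, so craft B measures Δt = γΔτ = 1.4123 × 107 = 151.1 years.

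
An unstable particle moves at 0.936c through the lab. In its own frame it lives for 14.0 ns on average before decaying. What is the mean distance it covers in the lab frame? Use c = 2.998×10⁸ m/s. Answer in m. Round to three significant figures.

11.2 m

β² = 0.876096, so γ = 1/√0.123904 = 2.8409.
Lab-frame lifetime: Δt = γτ = 2.8409 × 14.0 ns = 39.773 ns.
Distance: d = vΔt = 0.936 × 2.998×10⁸ m/s × 3.9773×10^-8 s = 11.2 m.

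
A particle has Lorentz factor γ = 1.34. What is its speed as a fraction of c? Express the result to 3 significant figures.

0.666c

β = √(1 − 1/γ²) = √(1 − 1/1.7956) = √0.443083 = 0.666.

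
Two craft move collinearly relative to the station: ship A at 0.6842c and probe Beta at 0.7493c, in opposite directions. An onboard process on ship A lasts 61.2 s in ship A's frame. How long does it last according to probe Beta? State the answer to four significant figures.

191.7 s

Speed of ship A in probe Beta's frame: u = (v_A + v_B)/(1 + v_A v_B/c²) = (0.6842 + 0.7493)/(1 + 0.6842×0.7493) = 1.4335/1.51267106 = 0.94766; |u| = 0.94766c.
γ for this relative speed: γ = 1/√(1 − 0.898059) = 3.132.
Ship A's interval is proper; time dilation gives Δt_B = γΔτ = 3.132 × 61.2 s = 191.7 s.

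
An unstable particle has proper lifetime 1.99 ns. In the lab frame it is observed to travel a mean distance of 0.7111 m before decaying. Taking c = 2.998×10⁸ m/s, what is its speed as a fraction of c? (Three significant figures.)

d = βγcτ ⇒ βγ = d/(cτ) = 0.7111 m / (0.596602 m) = 1.1919.
β = (βγ)/√(1+(βγ)²) = 1.1919/√2.42063 = 0.766.

0.766c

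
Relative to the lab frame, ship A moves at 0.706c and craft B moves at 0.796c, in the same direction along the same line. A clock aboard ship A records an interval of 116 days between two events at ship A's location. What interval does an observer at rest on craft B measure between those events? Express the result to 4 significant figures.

Transform ship A's velocity into craft B's frame: (0.706 − 0.796)/(1 − 0.706·0.796) = −0.09/0.438024, so the relative speed is 0.20547c.
γ for this relative speed: γ = 1/√(1 − 0.0422179) = 1.0218.
Ship A's interval is proper; time dilation gives Δt_B = γΔτ = 1.0218 × 116 days = 118.5 days.

118.5 days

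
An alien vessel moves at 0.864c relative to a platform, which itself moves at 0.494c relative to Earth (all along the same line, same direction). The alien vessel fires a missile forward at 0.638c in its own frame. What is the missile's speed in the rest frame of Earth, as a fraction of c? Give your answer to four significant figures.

Compose velocities in two stages. Stage 1 (into S'): u₁ = (0.638+0.864)/(1+0.638×0.864) = 0.96826.
Stage 2 (into S): u = (0.96826+0.494)/(1+0.96826×0.494) = 0.98914, so the speed is 0.9891c.

0.9891c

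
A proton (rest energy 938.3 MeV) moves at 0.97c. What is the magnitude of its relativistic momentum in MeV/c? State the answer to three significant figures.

γ = 1/√(1 − β²) = 1/√(1 − 0.9409) = 1/√0.0591 = 4.1135.
Momentum: p = γβ·mc = 4.1135 × 0.97 × 938.3 MeV/c = 3740 MeV/c.

3740 MeV/c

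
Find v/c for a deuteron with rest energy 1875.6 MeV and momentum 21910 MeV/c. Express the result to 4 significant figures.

pc/(mc²) = 21910/1875.6 = 11.682 = βγ = β/√(1−β²).
So β² = x²/(1 + x²) with x = 11.682: x² = 136.469, β² = 136.469/137.469 = 0.992726, β = 0.9964.

0.9964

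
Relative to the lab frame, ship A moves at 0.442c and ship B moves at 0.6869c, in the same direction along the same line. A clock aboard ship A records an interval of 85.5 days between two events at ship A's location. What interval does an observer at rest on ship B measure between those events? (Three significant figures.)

91.3 days

The velocity of ship A relative to ship B is (0.442 − 0.6869)c / (1 − 0.442×0.6869) = −0.35167c; relative speed 0.35167c.
γ for this relative speed: γ = 1/√(1 − 0.123672) = 1.0682.
The clock on ship A records proper time, so ship B measures Δt = γΔτ = 1.0682 × 85.5 = 91.3 days.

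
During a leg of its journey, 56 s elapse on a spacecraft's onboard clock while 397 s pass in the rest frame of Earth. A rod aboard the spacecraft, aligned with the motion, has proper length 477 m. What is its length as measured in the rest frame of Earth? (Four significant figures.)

From Δt = γΔτ: γ = 397/56 = 7.08929.
L = L₀/γ = 477/7.08929 = 67.28 m.

67.28 m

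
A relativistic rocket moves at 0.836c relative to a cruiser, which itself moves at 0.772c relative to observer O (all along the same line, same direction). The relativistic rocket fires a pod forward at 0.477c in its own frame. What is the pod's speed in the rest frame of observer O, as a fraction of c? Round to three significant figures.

0.992c

First combine the pod and relativistic rocket (S''→S'): u₁ = (0.477 + 0.836)/(1 + 0.477×0.836) = 1.313/1.398772 = 0.93868.
Then combine with the cruiser (S'→S): u = (0.93868 + 0.772)/(1 + 0.93868×0.772) = 1.71068/1.72466096 = 0.99189.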